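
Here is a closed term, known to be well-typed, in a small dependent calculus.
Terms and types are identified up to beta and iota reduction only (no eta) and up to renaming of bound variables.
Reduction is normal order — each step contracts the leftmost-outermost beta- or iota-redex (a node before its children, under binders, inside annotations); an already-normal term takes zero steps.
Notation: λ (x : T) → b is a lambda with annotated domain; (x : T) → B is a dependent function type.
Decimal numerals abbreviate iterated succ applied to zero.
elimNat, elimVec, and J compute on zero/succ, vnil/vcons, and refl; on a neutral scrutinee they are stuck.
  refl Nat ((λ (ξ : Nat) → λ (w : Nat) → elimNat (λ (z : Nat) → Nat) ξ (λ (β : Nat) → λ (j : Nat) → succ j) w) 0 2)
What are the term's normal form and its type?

normal form:
  refl Nat 2
the term's type:
  Eq Nat 2 2
observation: reduction starts at a beta-redex, and 9 normal-order steps reach the normal form.


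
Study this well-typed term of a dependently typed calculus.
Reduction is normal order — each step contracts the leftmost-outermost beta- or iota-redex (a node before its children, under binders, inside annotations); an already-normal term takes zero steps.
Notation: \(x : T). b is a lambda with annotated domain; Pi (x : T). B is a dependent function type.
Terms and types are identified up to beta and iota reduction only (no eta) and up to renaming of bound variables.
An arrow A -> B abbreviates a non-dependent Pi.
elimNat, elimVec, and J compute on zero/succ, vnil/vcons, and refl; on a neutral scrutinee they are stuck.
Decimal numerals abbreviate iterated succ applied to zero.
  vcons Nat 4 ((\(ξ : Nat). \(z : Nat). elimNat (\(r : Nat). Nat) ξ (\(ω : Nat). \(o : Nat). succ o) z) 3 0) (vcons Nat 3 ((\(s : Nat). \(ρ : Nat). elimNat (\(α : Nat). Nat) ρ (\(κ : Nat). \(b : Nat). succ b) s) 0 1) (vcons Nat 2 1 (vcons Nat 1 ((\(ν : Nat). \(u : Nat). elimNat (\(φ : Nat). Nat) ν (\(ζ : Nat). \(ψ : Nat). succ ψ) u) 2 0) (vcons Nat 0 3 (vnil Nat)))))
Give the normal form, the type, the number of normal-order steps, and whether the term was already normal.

resulting normal form:
  vcons Nat 4 3 (vcons Nat 3 1 (vcons Nat 2 1 (vcons Nat 1 2 (vcons Nat 0 3 (vnil Nat)))))
inferred type:
  Vec Nat 5
normal-order step count: 9
term was already normal: no
first redex: a beta-redex


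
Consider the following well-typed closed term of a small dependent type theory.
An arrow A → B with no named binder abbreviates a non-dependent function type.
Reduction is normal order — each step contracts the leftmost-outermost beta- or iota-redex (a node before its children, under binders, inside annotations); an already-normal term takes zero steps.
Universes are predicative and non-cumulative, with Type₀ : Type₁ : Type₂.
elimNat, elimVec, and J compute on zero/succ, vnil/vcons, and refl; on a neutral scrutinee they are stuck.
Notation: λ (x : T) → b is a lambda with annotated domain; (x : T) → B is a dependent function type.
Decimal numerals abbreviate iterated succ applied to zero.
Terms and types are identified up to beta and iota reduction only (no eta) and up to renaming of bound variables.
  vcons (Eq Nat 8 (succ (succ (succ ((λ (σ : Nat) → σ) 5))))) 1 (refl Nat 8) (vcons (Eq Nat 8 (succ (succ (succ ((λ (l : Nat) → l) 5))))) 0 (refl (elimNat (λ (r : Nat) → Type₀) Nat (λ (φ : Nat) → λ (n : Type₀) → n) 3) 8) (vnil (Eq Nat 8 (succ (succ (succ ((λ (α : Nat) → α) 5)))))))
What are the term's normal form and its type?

reduced normal form:
  vcons (Eq Nat 8 8) 1 (refl Nat 8) (vcons (Eq Nat 8 8) 0 (refl Nat 8) (vnil (Eq Nat 8 8)))
the term's type:
  Vec (Eq Nat 8 8) 2
observation: 13 normal-order steps separate the term from its normal form.


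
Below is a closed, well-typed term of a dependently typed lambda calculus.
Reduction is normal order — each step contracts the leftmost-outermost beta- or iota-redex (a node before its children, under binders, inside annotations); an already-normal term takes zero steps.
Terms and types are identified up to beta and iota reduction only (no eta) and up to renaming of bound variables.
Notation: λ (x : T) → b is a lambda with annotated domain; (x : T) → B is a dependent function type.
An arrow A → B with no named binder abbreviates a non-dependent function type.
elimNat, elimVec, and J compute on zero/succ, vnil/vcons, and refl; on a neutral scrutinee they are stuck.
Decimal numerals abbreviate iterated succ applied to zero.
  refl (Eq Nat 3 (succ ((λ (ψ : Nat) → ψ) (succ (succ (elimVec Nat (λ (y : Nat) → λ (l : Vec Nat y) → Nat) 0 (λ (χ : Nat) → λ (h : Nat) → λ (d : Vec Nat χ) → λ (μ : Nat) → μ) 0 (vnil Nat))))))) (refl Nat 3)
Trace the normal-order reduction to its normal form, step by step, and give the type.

reduction (normal order):
  refl (Eq Nat 3 (succ ((λ (ψ : Nat) → ψ) (succ (succ (elimVec Nat (λ (y : Nat) → λ (l : Vec Nat y) → Nat) 0 (λ (χ : Nat) → λ (h : Nat) → λ (d : Vec Nat χ) → λ (μ : Nat) → μ) 0 (vnil Nat))))))) (refl Nat 3)
  ~> refl (Eq Nat 3 (succ (succ (succ (elimVec Nat (λ (ψ : Nat) → λ (y : Vec Nat ψ) → Nat) 0 (λ (l : Nat) → λ (χ : Nat) → λ (h : Vec Nat l) → λ (d : Nat) → d) 0 (vnil Nat)))))) (refl Nat 3)
  ~> refl (Eq Nat 3 3) (refl Nat 3)
type:
  Eq (Eq Nat 3 3) (refl Nat 3) (refl Nat 3)


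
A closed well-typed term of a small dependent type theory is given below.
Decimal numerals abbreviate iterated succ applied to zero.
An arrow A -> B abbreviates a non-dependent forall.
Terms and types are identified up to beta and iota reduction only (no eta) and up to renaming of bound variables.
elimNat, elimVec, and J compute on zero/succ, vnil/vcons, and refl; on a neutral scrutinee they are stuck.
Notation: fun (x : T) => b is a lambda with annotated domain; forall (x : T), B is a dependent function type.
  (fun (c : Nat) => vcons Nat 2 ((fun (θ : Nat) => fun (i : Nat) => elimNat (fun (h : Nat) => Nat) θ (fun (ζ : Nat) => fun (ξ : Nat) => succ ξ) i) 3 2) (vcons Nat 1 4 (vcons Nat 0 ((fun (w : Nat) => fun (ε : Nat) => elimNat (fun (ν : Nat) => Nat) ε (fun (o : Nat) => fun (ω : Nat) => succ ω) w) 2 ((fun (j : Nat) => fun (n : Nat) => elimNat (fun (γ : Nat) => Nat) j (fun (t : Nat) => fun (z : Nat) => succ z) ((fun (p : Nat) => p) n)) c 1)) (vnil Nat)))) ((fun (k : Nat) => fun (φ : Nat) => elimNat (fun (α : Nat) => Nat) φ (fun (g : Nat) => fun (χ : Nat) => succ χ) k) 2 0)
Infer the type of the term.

the term's type:
  Vec Nat 3


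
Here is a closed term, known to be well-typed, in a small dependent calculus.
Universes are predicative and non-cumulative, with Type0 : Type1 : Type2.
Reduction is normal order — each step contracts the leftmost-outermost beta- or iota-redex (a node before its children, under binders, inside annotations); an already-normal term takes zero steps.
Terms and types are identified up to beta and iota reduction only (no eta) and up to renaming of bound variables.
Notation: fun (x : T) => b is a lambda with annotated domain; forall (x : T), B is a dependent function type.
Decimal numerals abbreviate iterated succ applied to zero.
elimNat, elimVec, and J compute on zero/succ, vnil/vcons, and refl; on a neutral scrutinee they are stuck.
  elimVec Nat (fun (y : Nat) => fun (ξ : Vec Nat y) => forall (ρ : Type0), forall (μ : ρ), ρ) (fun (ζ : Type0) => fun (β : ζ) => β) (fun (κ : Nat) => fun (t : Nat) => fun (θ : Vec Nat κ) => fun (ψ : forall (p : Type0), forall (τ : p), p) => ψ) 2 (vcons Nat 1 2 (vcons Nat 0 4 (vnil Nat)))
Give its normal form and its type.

normal form:
  fun (y : Type0) => fun (ξ : y) => ξ
the term's type:
  forall (y : Type0), forall (ξ : y), y
observation: the leftmost-outermost redex is an elimVec iota-redex, and normalization takes 11 steps.


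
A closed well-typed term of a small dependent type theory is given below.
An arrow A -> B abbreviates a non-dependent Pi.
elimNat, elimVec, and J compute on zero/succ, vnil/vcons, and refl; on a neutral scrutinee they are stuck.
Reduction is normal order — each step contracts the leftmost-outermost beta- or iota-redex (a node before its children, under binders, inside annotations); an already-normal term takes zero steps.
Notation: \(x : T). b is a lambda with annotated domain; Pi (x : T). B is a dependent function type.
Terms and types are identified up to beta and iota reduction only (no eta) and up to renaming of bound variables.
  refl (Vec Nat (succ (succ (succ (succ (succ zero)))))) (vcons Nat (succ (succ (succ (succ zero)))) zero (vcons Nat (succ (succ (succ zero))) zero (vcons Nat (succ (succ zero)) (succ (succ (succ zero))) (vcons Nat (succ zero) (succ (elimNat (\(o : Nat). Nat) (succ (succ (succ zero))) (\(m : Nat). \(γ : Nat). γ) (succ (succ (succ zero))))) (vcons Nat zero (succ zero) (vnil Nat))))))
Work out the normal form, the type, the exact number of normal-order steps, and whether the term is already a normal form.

normal form:
  refl (Vec Nat (succ (succ (succ (succ (succ zero)))))) (vcons Nat (succ (succ (succ (succ zero)))) zero (vcons Nat (succ (succ (succ zero))) zero (vcons Nat (succ (succ zero)) (succ (succ (succ zero))) (vcons Nat (succ zero) (succ (succ (succ (succ zero)))) (vcons Nat zero (succ zero) (vnil Nat))))))
the term's type:
  Eq (Vec Nat (succ (succ (succ (succ (succ zero)))))) (vcons Nat (succ (succ (succ (succ zero)))) zero (vcons Nat (succ (succ (succ zero))) zero (vcons Nat (succ (succ zero)) (succ (succ (succ zero))) (vcons Nat (succ zero) (succ (succ (succ (succ zero)))) (vcons Nat zero (succ zero) (vnil Nat)))))) (vcons Nat (succ (succ (succ (succ zero)))) zero (vcons Nat (succ (succ (succ zero))) zero (vcons Nat (succ (succ zero)) (succ (succ (succ zero))) (vcons Nat (succ zero) (succ (succ (succ (succ zero)))) (vcons Nat zero (succ zero) (vnil Nat))))))
normal-order step count: 10
term was already normal: no
first redex: an elimNat iota-redex


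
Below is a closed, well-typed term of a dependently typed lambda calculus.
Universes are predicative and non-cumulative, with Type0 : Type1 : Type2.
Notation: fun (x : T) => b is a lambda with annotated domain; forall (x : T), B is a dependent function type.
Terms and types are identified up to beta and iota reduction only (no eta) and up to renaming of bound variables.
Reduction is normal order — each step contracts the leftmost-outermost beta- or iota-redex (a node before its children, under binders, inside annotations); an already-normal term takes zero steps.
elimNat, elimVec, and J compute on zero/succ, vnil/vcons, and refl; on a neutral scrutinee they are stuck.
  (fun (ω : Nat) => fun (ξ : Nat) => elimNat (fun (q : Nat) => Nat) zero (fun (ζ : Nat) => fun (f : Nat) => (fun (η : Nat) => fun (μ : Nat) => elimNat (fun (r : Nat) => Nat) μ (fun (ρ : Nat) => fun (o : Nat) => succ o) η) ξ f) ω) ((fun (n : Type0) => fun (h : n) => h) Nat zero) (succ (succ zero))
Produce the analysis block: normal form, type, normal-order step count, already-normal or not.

reduced normal form:
  zero
the term's type:
  Nat
reduction steps (normal order): 14
already normal: no
first contracted redex: a beta-redex


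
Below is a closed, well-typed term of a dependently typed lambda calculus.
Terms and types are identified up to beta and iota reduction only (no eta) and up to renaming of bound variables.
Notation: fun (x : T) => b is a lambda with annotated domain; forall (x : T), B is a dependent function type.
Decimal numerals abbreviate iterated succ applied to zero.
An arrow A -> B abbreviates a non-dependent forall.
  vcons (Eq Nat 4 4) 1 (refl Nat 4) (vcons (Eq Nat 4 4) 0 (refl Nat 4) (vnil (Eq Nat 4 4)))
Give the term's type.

inferred type:
  Vec (Eq Nat 4 4) 2


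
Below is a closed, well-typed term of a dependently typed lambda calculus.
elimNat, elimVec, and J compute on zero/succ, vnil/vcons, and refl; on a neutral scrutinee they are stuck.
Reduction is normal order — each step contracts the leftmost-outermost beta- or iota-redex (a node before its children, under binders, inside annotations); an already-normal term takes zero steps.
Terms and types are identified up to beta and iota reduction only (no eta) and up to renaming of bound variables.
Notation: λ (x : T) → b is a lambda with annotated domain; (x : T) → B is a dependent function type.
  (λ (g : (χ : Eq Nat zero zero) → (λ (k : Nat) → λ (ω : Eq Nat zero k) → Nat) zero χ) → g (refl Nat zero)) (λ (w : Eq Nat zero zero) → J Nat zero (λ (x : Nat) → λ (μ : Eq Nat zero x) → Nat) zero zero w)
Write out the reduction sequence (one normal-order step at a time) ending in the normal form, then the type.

reduction (normal order):
  (λ (g : (χ : Eq Nat zero zero) → (λ (k : Nat) → λ (ω : Eq Nat zero k) → Nat) zero χ) → g (refl Nat zero)) (λ (w : Eq Nat zero zero) → J Nat zero (λ (x : Nat) → λ (μ : Eq Nat zero x) → Nat) zero zero w)
  ~> (λ (g : Eq Nat zero zero) → J Nat zero (λ (χ : Nat) → λ (k : Eq Nat zero χ) → Nat) zero zero g) (refl Nat zero)
  ~> J Nat zero (λ (g : Nat) → λ (χ : Eq Nat zero g) → Nat) zero zero (refl Nat zero)
  ~> zero
inferred type:
  Nat


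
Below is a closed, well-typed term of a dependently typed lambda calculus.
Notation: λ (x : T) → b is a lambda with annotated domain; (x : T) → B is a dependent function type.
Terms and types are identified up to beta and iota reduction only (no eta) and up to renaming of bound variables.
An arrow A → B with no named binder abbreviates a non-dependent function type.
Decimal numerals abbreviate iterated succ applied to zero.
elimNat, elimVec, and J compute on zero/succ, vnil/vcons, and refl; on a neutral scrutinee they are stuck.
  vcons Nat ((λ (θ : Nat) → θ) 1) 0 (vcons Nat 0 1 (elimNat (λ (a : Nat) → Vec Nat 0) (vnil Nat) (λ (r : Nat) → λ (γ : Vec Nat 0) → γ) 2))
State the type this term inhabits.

inferred type:
  Vec Nat 2


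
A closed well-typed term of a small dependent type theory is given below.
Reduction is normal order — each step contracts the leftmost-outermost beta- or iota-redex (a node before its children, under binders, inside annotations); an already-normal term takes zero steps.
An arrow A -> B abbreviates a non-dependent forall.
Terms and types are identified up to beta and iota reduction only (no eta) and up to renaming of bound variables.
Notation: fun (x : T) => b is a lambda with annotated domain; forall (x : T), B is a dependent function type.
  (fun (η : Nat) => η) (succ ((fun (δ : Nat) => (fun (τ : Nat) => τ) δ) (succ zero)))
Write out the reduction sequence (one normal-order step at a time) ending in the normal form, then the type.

reduction (normal order):
  (fun (η : Nat) => η) (succ ((fun (δ : Nat) => (fun (τ : Nat) => τ) δ) (succ zero)))
  ~> succ ((fun (η : Nat) => (fun (δ : Nat) => δ) η) (succ zero))
  ~> succ ((fun (η : Nat) => η) (succ zero))
  ~> succ (succ zero)
inferred type:
  Nat


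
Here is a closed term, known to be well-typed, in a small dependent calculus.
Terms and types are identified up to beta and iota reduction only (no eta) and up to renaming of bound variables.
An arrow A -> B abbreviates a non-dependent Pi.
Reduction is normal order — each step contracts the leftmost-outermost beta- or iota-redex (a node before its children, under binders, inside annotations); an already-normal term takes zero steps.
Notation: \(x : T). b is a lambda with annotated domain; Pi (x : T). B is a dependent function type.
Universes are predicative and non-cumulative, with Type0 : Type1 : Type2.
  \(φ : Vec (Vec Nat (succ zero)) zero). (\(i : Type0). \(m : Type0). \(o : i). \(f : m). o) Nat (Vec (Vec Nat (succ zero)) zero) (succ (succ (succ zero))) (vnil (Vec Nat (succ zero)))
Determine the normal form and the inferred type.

resulting normal form:
  \(φ : Vec (Vec Nat (succ zero)) zero). succ (succ (succ zero))
type:
  Vec (Vec Nat (succ zero)) zero -> Nat


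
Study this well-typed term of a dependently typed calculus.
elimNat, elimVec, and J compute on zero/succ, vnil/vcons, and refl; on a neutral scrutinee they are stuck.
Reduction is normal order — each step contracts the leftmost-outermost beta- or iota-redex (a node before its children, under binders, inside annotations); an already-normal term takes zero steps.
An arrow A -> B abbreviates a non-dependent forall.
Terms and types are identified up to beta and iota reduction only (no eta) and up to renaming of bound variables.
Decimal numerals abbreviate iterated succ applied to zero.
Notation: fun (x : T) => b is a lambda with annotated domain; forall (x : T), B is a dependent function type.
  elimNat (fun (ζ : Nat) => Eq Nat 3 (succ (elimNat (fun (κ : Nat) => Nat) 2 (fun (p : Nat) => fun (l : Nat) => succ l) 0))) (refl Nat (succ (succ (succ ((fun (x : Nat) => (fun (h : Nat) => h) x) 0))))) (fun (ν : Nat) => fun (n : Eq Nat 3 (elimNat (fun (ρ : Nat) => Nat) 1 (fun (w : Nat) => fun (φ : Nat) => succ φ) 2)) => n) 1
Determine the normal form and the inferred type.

normal form:
  refl Nat 3
the term's type:
  Eq Nat 3 3


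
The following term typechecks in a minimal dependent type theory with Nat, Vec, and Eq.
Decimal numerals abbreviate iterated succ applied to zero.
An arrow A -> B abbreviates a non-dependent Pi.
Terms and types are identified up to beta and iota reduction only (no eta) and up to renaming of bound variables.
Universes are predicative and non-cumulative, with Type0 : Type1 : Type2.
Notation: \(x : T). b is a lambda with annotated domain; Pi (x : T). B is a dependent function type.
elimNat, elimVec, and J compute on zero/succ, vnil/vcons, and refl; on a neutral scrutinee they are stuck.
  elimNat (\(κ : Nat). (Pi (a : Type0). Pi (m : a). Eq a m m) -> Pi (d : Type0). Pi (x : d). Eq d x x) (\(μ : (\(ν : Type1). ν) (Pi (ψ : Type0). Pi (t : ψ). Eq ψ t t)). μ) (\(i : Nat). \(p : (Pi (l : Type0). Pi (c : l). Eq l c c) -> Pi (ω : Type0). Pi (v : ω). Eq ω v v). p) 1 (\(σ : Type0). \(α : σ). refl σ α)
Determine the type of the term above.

inferred type:
  Pi (κ : Type0). Pi (a : κ). Eq κ a a


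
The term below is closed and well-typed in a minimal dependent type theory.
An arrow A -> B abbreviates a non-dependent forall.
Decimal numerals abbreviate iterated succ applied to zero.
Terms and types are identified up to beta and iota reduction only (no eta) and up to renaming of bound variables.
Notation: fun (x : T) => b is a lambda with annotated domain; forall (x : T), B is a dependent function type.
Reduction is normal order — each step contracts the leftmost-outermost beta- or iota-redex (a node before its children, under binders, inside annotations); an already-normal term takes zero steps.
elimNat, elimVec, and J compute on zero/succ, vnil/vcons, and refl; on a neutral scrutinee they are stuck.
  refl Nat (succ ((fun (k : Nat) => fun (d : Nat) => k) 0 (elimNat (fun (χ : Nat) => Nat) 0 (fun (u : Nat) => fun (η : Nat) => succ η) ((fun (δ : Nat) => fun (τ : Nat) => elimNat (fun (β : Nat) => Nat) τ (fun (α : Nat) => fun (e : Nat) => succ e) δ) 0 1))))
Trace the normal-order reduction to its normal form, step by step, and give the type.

normal-order reduction:
  refl Nat (succ ((fun (k : Nat) => fun (d : Nat) => k) 0 (elimNat (fun (χ : Nat) => Nat) 0 (fun (u : Nat) => fun (η : Nat) => succ η) ((fun (δ : Nat) => fun (τ : Nat) => elimNat (fun (β : Nat) => Nat) τ (fun (α : Nat) => fun (e : Nat) => succ e) δ) 0 1))))
  ~> refl Nat (succ ((fun (k : Nat) => 0) (elimNat (fun (d : Nat) => Nat) 0 (fun (χ : Nat) => fun (u : Nat) => succ u) ((fun (η : Nat) => fun (δ : Nat) => elimNat (fun (τ : Nat) => Nat) δ (fun (β : Nat) => fun (α : Nat) => succ α) η) 0 1))))
  ~> refl Nat 1
inferred type:
  Eq Nat 1 1


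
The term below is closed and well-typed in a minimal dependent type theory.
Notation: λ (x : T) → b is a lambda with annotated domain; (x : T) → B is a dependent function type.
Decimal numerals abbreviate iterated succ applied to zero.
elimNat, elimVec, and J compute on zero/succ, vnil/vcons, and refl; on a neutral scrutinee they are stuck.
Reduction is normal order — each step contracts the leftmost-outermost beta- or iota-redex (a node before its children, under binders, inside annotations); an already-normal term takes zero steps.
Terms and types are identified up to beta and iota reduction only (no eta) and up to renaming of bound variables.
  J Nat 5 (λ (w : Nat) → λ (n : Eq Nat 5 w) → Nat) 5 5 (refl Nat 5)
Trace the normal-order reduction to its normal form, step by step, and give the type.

normal-order reduction:
  J Nat 5 (λ (w : Nat) → λ (n : Eq Nat 5 w) → Nat) 5 5 (refl Nat 5)
  ~> 5
inferred type:
  Nat


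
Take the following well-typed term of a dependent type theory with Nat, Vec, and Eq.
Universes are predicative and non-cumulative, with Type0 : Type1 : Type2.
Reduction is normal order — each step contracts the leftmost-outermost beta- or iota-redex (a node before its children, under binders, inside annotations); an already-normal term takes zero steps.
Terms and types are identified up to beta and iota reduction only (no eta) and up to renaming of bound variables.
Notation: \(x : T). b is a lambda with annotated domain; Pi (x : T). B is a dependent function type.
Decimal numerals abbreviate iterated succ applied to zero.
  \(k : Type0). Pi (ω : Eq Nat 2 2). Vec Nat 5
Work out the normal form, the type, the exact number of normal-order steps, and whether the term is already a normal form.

normal form:
  \(k : Type0). Pi (ω : Eq Nat 2 2). Vec Nat 5
type:
  Pi (k : Type0). Type0
steps to reach normal form (normal order): 0
term was already normal: yes


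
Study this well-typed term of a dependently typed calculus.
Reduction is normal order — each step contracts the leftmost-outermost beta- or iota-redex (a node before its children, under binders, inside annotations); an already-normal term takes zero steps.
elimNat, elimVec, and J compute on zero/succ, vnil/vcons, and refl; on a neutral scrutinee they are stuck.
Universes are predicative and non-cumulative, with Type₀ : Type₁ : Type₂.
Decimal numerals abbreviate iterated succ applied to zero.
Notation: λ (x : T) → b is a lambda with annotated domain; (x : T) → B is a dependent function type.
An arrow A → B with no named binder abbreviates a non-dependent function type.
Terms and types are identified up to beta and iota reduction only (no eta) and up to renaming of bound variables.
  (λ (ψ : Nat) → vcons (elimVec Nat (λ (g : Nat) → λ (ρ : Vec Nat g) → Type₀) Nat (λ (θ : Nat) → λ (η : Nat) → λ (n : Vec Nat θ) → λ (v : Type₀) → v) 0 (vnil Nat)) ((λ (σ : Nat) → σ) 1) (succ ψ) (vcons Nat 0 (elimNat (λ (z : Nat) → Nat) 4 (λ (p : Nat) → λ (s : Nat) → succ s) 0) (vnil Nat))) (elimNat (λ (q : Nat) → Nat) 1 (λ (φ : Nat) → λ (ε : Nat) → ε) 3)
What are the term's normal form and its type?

normal form:
  vcons Nat 1 2 (vcons Nat 0 4 (vnil Nat))
inferred type:
  Vec Nat 2


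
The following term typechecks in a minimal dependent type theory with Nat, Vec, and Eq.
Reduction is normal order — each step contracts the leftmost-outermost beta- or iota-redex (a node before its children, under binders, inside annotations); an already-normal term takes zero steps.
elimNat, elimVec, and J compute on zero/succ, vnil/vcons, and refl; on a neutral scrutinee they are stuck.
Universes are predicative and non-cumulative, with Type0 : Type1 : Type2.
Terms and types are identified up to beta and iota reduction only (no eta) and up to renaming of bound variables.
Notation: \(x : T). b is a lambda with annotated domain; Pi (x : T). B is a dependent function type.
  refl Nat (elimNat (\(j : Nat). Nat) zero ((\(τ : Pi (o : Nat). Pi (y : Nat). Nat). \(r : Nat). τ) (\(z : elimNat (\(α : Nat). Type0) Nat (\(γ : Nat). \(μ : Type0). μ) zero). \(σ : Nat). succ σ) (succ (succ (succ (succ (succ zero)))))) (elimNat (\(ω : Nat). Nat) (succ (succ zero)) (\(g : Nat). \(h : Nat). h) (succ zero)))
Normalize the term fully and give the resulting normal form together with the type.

reduced normal form:
  refl Nat (succ (succ zero))
type:
  Eq Nat (succ (succ zero)) (succ (succ zero))
observation: the first redex contracted is a beta-redex; the normal form is reached in 14 normal-order steps.


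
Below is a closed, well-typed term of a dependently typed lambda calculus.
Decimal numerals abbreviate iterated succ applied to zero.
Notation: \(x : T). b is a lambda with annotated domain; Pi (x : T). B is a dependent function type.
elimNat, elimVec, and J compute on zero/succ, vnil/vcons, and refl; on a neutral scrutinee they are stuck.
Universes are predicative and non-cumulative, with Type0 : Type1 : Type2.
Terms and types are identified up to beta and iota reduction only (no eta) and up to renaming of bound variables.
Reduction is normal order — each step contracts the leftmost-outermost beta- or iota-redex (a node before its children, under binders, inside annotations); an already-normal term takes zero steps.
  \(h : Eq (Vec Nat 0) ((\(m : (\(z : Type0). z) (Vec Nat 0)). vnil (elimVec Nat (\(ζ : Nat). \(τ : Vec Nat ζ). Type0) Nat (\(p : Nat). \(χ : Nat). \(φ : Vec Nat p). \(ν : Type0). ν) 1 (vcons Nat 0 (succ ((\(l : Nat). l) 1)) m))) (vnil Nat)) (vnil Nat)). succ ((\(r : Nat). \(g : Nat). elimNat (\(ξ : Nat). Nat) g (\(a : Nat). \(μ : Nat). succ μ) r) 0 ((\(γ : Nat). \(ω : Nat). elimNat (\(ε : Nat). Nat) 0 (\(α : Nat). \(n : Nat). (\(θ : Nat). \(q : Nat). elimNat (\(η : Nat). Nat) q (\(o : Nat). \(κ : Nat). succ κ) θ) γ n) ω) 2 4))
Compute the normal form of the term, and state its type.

resulting normal form:
  \(h : Eq (Vec Nat 0) (vnil Nat) (vnil Nat)). 9
the term's type:
  Pi (h : Eq (Vec Nat 0) (vnil Nat) (vnil Nat)). Nat
observation: the term reaches its normal form after 61 normal-order steps.


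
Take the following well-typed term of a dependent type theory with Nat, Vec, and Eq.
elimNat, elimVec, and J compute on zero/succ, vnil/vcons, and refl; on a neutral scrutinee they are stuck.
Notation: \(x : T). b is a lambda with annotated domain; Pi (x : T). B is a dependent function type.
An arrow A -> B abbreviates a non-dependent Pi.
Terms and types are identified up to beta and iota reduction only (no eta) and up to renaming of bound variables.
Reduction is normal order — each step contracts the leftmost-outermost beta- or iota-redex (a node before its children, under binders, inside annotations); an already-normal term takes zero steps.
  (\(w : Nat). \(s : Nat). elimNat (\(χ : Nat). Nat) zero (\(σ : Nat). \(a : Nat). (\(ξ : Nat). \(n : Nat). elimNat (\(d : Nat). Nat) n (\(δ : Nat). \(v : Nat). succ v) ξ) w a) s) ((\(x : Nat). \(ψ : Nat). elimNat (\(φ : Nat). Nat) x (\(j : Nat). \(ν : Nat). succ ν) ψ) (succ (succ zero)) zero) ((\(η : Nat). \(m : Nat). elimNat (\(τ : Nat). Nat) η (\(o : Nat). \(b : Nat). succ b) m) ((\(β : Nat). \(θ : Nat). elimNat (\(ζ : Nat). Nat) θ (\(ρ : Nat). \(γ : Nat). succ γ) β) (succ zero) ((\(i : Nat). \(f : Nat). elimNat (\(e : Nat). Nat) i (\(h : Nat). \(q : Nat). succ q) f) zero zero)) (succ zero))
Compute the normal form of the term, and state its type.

normal form:
  succ (succ (succ (succ zero)))
type:
  Nat


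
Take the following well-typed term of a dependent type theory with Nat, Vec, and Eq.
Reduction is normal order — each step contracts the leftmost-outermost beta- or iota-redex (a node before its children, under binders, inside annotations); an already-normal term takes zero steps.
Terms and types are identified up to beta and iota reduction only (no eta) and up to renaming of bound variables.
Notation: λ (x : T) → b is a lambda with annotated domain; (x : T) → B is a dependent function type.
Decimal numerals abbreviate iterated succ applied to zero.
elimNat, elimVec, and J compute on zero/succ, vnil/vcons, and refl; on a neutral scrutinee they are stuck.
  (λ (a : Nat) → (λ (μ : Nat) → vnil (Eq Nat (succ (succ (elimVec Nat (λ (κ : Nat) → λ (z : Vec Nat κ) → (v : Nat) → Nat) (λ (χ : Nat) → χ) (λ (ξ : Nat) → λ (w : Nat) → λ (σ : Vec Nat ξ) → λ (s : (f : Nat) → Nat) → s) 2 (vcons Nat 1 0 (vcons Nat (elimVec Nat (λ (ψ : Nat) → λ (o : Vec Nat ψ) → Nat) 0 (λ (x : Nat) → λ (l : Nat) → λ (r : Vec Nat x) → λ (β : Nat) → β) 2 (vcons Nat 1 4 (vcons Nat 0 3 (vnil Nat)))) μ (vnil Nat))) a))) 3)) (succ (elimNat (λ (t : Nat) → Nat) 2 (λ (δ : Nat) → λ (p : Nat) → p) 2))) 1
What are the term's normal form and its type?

reduced normal form:
  vnil (Eq Nat 3 3)
the term's type:
  Vec (Eq Nat 3 3) 0
observation: the first redex contracted is a beta-redex; the normal form is reached in 14 normal-order steps.


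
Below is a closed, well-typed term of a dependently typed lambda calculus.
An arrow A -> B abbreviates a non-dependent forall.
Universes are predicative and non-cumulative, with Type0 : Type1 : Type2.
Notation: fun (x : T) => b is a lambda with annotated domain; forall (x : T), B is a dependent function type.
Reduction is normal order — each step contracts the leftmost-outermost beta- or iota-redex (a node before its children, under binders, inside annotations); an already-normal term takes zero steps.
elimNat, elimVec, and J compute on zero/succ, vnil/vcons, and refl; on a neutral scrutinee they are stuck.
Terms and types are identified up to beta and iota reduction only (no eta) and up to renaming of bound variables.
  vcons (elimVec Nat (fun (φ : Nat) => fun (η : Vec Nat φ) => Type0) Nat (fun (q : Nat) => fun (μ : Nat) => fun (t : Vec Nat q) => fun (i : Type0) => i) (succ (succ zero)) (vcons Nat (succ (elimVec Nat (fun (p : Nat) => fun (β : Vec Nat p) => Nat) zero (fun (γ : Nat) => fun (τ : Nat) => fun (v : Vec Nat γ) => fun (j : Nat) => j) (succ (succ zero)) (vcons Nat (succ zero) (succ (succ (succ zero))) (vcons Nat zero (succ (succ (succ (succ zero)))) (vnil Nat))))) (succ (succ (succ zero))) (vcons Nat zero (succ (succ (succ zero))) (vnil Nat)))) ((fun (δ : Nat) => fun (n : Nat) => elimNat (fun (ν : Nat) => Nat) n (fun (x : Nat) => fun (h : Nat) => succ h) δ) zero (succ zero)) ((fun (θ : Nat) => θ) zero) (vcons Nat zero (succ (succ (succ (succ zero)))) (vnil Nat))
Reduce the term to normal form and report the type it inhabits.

reduced normal form:
  vcons Nat (succ zero) zero (vcons Nat zero (succ (succ (succ (succ zero)))) (vnil Nat))
type:
  Vec Nat (succ (succ zero))
observation: normalization takes exactly 15 steps under the normal-order strategy.


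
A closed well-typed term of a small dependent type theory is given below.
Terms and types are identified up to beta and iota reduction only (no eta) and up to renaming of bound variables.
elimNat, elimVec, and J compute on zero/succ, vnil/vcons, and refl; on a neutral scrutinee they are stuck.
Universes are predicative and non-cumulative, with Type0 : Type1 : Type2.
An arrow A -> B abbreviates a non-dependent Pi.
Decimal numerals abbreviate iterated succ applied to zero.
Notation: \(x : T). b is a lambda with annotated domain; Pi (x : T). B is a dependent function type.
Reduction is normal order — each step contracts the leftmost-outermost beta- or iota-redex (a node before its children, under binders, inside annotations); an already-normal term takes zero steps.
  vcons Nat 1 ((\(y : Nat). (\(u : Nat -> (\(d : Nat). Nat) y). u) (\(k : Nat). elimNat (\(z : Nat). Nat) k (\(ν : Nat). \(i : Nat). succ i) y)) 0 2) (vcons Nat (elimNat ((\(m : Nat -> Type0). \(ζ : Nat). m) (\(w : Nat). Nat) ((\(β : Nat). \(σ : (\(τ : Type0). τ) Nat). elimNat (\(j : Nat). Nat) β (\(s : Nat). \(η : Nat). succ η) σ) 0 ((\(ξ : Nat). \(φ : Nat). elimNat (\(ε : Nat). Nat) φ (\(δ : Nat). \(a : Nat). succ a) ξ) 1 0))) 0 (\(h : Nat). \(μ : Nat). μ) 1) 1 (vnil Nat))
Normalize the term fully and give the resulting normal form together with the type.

reduced normal form:
  vcons Nat 1 2 (vcons Nat 0 1 (vnil Nat))
the term's type:
  Vec Nat 2
observation: the first redex contracted is a beta-redex; the normal form is reached in 8 normal-order steps.


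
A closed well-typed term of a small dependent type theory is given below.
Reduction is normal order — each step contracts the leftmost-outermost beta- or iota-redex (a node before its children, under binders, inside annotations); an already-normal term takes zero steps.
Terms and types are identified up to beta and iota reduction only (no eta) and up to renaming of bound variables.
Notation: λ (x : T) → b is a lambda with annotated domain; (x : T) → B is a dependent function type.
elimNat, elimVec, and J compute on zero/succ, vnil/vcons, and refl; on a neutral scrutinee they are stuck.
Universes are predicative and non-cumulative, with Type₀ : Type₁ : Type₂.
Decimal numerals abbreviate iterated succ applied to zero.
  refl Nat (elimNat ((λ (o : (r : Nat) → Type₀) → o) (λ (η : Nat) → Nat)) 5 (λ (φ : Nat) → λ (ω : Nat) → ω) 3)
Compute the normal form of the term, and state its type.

resulting normal form:
  refl Nat 5
the term's type:
  Eq Nat 5 5


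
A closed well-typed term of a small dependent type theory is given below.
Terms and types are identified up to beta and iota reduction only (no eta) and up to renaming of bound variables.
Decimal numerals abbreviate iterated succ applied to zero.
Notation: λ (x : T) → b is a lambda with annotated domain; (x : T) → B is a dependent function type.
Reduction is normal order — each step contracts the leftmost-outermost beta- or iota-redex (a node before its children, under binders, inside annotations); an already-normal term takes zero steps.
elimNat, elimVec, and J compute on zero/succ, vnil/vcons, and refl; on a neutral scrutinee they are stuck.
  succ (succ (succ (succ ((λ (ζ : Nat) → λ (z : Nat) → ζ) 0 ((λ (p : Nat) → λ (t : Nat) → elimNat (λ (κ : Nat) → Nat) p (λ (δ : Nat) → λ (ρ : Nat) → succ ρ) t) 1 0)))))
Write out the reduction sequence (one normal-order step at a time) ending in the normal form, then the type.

normal-order reduction:
  succ (succ (succ (succ ((λ (ζ : Nat) → λ (z : Nat) → ζ) 0 ((λ (p : Nat) → λ (t : Nat) → elimNat (λ (κ : Nat) → Nat) p (λ (δ : Nat) → λ (ρ : Nat) → succ ρ) t) 1 0)))))
  ~> succ (succ (succ (succ ((λ (ζ : Nat) → 0) ((λ (z : Nat) → λ (p : Nat) → elimNat (λ (t : Nat) → Nat) z (λ (κ : Nat) → λ (δ : Nat) → succ δ) p) 1 0)))))
  ~> 4
type:
  Nat


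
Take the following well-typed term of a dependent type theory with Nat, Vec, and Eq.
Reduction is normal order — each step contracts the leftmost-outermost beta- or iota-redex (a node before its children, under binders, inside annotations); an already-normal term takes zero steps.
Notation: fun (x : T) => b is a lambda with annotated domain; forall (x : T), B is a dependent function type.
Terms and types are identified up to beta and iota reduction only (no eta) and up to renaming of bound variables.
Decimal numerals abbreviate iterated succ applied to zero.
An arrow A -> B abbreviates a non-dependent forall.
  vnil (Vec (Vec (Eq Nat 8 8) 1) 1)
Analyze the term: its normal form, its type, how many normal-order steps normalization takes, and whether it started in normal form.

normal form:
  vnil (Vec (Vec (Eq Nat 8 8) 1) 1)
the term's type:
  Vec (Vec (Vec (Eq Nat 8 8) 1) 1) 0
reduction steps (normal order): 0
started in normal form: yes


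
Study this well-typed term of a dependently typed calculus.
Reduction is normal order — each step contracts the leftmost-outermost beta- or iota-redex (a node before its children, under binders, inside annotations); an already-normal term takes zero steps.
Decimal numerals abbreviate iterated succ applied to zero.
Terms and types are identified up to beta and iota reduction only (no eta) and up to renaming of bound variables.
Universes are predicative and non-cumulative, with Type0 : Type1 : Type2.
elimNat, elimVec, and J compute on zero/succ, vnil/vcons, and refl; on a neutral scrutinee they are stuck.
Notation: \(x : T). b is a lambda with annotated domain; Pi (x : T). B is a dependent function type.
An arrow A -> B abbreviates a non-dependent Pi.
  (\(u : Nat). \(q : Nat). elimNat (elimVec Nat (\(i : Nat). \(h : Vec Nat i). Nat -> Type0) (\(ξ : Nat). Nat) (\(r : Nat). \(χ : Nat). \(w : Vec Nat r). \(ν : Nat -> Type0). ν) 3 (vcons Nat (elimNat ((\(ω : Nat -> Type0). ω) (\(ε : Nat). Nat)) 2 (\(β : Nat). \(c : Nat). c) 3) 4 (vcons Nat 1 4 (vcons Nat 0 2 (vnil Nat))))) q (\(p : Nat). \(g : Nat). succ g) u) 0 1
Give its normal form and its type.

resulting normal form:
  1
type:
  Nat
observation: contracting a beta-redex first, the term normalizes in 3 steps.


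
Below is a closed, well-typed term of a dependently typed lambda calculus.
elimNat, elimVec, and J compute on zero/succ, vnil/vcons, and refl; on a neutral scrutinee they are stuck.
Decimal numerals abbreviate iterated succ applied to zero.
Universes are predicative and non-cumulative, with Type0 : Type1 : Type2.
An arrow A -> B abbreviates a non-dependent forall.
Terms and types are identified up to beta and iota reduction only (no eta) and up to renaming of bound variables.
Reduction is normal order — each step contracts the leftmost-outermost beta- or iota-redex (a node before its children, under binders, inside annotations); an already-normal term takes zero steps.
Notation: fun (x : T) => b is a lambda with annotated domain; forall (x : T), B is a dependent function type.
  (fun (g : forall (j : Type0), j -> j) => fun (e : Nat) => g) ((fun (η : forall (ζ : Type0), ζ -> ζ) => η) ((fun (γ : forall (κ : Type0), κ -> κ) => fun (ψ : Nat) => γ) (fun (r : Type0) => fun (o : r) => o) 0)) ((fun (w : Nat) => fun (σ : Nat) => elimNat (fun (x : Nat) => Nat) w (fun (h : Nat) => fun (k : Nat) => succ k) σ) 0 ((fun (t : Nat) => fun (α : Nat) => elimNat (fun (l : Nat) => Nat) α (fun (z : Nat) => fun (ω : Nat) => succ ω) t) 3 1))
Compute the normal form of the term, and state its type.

reduced normal form:
  fun (g : Type0) => fun (j : g) => j
inferred type:
  forall (g : Type0), g -> g


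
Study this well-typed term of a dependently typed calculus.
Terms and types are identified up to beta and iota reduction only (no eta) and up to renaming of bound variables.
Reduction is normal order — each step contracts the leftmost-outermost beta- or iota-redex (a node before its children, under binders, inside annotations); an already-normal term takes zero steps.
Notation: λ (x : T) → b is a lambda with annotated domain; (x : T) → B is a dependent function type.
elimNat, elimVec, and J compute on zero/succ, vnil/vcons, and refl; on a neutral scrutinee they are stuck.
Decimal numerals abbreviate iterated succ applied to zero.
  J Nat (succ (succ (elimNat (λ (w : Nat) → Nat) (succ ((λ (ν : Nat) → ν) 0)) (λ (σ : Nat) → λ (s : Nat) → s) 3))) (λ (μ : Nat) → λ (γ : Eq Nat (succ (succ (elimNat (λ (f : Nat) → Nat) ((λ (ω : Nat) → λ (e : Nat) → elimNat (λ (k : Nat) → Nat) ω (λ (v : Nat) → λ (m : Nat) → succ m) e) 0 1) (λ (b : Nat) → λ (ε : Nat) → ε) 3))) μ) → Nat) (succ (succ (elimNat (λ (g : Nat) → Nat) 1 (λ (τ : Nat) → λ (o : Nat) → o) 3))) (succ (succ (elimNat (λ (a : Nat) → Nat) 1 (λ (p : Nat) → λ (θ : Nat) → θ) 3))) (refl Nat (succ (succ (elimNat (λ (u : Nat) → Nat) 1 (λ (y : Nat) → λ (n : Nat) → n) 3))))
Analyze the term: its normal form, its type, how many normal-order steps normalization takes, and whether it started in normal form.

resulting normal form:
  3
type:
  Nat
normal-order step count: 11
term was already normal: no
first redex: a J iota-redex


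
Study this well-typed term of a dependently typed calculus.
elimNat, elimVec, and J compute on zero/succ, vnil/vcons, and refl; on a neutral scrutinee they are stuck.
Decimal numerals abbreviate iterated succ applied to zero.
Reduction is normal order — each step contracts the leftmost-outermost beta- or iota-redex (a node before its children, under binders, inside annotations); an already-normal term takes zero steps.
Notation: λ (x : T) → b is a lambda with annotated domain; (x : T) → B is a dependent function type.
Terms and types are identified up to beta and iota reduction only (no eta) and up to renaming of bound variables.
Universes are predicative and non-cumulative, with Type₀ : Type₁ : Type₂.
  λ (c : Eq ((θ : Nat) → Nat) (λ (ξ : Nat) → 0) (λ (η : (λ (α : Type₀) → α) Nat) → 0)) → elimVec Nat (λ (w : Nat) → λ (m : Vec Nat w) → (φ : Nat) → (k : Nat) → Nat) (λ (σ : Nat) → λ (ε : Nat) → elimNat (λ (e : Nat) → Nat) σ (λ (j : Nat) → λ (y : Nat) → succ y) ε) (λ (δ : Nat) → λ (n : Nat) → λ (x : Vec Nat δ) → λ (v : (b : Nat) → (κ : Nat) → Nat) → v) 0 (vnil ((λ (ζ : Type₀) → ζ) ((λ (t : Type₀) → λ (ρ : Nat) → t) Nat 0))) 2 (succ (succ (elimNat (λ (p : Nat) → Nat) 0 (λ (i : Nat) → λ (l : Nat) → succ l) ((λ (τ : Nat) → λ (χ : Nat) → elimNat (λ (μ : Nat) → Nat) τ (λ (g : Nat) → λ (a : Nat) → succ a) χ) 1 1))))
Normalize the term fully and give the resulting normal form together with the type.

reduced normal form:
  λ (c : Eq ((θ : Nat) → Nat) (λ (ξ : Nat) → 0) (λ (η : Nat) → 0)) → 6
type:
  (c : Eq ((θ : Nat) → Nat) (λ (ξ : Nat) → 0) (λ (η : Nat) → 0)) → Nat
observation: contracting a beta-redex first, the term normalizes in 30 steps.
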